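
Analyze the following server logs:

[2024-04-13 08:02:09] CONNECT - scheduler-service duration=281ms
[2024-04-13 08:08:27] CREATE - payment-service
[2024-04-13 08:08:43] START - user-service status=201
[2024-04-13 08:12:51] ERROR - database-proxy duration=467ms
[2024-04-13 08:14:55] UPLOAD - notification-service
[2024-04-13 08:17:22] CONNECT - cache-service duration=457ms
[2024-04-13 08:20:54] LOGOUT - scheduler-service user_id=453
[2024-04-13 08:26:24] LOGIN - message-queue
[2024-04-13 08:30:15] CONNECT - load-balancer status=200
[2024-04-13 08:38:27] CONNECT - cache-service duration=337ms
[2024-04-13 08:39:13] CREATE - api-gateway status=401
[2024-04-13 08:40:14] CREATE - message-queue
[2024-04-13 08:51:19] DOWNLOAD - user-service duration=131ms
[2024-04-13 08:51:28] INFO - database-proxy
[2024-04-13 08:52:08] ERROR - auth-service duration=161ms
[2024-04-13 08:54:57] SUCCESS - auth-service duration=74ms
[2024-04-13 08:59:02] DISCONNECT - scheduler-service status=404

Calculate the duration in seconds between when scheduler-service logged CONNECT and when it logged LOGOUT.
1125

To find the time between events:

1. Locate the first CONNECT event for scheduler-service: 2024-04-13 08:02:09
2. Locate the first LOGOUT event for scheduler-service: 2024-04-13 08:20:54
3. Calculate the difference: 2024-04-13 08:20:54 - 2024-04-13 08:02:09 = 1125 seconds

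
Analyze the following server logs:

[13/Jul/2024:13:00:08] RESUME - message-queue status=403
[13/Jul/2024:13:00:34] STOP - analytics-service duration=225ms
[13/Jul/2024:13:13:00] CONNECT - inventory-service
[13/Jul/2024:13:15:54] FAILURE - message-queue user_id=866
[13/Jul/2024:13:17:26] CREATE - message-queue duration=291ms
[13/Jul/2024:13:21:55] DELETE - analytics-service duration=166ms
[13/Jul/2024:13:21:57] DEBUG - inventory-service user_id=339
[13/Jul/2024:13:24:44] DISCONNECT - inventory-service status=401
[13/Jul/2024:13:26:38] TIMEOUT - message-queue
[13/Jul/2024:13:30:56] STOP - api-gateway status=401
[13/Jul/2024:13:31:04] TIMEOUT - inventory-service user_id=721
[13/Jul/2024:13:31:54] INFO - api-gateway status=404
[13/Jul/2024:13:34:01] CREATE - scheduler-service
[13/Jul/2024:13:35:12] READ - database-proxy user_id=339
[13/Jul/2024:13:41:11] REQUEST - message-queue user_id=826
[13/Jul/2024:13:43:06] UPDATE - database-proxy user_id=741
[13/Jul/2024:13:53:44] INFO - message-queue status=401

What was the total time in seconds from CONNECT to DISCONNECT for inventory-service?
704

To calculate state duration:

1. Find CONNECT event for inventory-service: 13/Jul/2024:13:13:00
2. Find DISCONNECT event for inventory-service: 13/Jul/2024:13:24:44
3. Calculate duration: 13/Jul/2024:13:24:44 - 13/Jul/2024:13:13:00 = 704 seconds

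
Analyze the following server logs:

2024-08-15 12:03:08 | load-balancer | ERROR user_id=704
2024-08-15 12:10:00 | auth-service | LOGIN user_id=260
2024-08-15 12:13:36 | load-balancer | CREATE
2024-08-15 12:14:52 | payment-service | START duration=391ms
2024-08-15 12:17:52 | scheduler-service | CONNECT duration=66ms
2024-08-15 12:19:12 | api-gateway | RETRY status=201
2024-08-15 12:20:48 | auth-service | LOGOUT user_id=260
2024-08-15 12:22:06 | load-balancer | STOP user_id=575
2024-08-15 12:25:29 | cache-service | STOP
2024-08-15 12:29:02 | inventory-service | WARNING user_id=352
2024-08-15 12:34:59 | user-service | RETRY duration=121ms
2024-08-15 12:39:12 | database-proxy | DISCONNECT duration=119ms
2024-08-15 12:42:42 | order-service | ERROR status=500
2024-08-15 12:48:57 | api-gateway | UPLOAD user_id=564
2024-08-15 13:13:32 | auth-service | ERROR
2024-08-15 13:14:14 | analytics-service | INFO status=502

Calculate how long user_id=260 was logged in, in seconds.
648

To calculate session duration:

1. Find LOGIN event for user_id=260: 2024-08-15 12:10:00
2. Find LOGOUT event for user_id=260: 2024-08-15 12:20:48
3. Session duration: 2024-08-15 12:20:48 - 2024-08-15 12:10:00 = 648 seconds (10 minutes)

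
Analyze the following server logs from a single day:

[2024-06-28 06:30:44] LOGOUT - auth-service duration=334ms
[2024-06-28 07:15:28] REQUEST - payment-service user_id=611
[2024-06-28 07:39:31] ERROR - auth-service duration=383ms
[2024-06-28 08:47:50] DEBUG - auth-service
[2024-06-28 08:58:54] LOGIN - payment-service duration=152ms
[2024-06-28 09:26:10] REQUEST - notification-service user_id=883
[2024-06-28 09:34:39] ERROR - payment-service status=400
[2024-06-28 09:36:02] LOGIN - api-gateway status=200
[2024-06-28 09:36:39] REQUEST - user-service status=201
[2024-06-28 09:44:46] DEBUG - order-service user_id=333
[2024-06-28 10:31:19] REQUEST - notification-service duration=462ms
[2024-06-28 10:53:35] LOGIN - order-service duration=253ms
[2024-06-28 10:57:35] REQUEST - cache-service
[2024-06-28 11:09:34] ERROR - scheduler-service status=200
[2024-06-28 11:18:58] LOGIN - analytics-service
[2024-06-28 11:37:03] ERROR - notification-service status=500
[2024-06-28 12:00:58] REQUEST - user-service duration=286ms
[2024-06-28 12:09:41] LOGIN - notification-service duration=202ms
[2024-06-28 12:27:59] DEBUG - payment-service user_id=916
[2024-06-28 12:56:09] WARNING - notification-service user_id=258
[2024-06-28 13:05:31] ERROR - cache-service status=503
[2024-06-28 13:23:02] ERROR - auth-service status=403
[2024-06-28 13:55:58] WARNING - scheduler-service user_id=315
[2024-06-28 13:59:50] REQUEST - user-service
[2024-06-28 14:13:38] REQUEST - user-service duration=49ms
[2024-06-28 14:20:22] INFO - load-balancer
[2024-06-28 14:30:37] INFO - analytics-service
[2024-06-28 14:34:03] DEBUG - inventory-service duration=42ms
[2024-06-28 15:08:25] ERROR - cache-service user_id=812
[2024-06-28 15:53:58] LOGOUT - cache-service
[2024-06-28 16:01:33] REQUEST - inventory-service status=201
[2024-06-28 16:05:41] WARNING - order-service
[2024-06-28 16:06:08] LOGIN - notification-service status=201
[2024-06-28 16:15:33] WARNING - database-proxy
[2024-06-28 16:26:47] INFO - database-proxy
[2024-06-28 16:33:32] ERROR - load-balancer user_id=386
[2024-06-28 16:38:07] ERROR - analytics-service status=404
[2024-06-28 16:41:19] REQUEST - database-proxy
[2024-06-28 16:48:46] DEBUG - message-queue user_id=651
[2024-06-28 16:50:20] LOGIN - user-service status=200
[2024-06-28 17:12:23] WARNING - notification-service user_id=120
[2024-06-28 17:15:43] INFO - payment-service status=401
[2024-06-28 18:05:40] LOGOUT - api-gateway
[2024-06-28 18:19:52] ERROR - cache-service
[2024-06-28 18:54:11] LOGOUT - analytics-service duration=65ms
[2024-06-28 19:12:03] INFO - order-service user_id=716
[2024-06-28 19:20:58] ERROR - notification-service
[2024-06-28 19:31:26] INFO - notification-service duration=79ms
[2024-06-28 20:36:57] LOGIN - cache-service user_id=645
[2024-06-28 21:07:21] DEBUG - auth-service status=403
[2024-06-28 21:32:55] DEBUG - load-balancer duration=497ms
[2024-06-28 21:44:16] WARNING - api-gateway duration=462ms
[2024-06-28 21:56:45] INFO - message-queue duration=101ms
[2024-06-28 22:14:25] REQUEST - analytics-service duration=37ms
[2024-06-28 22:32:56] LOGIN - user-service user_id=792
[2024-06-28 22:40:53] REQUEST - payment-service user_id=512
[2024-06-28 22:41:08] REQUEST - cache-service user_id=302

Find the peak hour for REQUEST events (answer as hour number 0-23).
22

To find the peak hour:

1. Group all REQUEST events by hour
2. Count events in each hour
3. Find hour with maximum count
4. Peak hour: 22 (with 3 events)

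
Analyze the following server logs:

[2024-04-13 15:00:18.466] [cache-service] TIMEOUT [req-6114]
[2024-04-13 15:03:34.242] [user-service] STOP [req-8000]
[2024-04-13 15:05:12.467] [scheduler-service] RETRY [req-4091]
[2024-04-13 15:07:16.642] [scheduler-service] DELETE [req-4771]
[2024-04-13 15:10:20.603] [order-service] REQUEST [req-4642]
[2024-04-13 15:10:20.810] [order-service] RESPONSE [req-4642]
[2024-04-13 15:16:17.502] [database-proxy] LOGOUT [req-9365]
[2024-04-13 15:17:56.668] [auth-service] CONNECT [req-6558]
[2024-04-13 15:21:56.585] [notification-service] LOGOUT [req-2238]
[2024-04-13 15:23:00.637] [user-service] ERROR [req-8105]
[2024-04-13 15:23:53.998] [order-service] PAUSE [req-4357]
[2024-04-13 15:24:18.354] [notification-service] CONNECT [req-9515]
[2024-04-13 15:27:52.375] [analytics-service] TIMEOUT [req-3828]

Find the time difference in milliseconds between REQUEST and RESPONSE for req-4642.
207

To calculate latency:

1. Find REQUEST with id req-4642: 2024-04-13 15:10:20.603
2. Find RESPONSE with id req-4642: 2024-04-13 15:10:20.810
3. Latency: 2024-04-13 15:10:20.810 - 2024-04-13 15:10:20.603 = 207ms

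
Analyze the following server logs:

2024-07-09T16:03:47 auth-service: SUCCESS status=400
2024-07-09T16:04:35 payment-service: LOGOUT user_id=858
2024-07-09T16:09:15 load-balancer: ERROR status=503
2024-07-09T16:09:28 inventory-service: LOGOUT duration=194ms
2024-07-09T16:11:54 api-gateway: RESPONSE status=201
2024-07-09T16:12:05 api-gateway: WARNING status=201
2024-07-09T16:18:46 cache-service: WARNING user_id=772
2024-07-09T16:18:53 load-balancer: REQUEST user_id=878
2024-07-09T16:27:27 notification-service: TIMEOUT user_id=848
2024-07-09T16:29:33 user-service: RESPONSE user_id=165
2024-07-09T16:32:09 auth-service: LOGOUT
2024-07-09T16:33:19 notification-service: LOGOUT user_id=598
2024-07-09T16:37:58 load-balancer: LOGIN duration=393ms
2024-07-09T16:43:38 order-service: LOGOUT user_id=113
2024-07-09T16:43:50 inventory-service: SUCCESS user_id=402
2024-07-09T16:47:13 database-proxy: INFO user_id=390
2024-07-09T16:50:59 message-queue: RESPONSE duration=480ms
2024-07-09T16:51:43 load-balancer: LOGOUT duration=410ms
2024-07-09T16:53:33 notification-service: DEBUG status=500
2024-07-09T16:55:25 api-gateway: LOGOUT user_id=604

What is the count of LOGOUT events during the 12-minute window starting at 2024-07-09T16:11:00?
0

To count events in the time window:

1. Window boundaries: 2024-07-09T16:11:00 to 2024-07-09T16:23:00
2. Filter for LOGOUT events within this window
3. Count matching events: 0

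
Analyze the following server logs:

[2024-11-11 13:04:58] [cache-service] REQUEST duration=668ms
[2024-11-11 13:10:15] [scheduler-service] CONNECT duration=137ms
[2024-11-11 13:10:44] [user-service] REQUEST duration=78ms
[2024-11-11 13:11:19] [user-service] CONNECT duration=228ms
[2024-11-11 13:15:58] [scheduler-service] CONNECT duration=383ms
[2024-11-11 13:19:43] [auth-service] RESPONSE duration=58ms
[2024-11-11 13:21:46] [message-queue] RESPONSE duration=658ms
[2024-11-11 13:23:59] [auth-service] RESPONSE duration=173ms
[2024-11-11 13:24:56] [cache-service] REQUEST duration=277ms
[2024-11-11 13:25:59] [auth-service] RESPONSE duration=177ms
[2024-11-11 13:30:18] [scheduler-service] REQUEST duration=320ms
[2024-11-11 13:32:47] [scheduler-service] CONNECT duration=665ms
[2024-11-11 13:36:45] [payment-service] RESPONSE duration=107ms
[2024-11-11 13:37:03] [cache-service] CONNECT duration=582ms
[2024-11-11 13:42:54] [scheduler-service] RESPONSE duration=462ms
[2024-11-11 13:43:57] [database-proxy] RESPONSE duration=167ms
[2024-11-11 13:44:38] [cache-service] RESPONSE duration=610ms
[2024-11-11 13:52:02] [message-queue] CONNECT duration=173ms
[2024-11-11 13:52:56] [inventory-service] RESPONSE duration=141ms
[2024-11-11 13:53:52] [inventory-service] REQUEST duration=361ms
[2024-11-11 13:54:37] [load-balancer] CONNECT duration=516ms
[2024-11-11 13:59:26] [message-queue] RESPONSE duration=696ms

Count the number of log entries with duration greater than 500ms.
7

To count timeouts:

1. Threshold: 500ms
2. Extract duration from each log entry
3. Count entries where duration > 500
4. Timeout count: 7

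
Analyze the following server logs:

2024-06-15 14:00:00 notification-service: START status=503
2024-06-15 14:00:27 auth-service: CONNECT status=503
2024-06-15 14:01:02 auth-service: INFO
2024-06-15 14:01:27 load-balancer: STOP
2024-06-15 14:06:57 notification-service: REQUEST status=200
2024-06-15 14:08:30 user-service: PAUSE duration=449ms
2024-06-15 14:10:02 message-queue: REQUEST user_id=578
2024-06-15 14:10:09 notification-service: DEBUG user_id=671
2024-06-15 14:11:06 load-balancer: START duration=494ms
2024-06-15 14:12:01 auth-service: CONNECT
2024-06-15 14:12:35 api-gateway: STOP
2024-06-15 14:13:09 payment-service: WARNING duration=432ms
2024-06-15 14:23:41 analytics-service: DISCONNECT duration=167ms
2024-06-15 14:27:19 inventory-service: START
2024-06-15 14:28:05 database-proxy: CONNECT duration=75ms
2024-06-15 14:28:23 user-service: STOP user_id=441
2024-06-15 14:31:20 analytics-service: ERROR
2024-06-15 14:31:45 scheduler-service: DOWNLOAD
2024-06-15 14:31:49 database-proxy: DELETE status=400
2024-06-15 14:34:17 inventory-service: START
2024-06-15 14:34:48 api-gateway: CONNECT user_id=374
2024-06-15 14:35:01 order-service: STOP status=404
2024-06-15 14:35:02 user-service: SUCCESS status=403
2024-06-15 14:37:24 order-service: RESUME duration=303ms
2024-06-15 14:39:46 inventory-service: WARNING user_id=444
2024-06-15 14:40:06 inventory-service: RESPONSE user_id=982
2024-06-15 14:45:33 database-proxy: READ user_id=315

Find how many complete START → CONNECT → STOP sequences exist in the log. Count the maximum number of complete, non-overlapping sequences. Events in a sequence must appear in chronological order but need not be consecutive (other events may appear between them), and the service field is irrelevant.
4

To count sequences:

1. Look for pattern: START → CONNECT → STOP
2. Greedily scan the log in chronological order, matching each sequence element in turn (ignoring service)
3. Each time the full pattern completes, increment the count and restart matching from the next event
4. Complete non-overlapping sequences found: 4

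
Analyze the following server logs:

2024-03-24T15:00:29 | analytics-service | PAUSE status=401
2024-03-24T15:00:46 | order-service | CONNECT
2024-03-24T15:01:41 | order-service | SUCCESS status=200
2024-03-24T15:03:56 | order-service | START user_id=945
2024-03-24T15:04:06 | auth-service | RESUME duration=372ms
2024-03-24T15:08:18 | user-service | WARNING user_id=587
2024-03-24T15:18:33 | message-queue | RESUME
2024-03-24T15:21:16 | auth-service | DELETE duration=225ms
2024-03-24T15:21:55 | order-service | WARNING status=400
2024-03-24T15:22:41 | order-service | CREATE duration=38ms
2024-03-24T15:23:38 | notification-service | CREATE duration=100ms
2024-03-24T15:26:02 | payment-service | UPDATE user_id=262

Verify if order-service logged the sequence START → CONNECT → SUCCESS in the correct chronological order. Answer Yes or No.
No

To verify sequence order:

1. Find all events in sequence START → CONNECT → SUCCESS for order-service
2. Extract their timestamps
3. Check if timestamps are in ascending order
4. Result: No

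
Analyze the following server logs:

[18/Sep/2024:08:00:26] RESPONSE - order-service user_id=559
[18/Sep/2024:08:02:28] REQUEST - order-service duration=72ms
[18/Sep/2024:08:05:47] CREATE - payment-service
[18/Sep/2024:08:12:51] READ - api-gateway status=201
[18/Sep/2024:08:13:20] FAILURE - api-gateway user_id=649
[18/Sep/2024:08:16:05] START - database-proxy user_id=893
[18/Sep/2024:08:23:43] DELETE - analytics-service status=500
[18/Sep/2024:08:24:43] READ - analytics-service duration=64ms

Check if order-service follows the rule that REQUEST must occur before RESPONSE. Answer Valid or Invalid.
Invalid

To validate ordering:

1. Required order: REQUEST → RESPONSE
2. Rule: REQUEST must occur before RESPONSE
3. Check actual order of events for order-service
4. Result: Invalid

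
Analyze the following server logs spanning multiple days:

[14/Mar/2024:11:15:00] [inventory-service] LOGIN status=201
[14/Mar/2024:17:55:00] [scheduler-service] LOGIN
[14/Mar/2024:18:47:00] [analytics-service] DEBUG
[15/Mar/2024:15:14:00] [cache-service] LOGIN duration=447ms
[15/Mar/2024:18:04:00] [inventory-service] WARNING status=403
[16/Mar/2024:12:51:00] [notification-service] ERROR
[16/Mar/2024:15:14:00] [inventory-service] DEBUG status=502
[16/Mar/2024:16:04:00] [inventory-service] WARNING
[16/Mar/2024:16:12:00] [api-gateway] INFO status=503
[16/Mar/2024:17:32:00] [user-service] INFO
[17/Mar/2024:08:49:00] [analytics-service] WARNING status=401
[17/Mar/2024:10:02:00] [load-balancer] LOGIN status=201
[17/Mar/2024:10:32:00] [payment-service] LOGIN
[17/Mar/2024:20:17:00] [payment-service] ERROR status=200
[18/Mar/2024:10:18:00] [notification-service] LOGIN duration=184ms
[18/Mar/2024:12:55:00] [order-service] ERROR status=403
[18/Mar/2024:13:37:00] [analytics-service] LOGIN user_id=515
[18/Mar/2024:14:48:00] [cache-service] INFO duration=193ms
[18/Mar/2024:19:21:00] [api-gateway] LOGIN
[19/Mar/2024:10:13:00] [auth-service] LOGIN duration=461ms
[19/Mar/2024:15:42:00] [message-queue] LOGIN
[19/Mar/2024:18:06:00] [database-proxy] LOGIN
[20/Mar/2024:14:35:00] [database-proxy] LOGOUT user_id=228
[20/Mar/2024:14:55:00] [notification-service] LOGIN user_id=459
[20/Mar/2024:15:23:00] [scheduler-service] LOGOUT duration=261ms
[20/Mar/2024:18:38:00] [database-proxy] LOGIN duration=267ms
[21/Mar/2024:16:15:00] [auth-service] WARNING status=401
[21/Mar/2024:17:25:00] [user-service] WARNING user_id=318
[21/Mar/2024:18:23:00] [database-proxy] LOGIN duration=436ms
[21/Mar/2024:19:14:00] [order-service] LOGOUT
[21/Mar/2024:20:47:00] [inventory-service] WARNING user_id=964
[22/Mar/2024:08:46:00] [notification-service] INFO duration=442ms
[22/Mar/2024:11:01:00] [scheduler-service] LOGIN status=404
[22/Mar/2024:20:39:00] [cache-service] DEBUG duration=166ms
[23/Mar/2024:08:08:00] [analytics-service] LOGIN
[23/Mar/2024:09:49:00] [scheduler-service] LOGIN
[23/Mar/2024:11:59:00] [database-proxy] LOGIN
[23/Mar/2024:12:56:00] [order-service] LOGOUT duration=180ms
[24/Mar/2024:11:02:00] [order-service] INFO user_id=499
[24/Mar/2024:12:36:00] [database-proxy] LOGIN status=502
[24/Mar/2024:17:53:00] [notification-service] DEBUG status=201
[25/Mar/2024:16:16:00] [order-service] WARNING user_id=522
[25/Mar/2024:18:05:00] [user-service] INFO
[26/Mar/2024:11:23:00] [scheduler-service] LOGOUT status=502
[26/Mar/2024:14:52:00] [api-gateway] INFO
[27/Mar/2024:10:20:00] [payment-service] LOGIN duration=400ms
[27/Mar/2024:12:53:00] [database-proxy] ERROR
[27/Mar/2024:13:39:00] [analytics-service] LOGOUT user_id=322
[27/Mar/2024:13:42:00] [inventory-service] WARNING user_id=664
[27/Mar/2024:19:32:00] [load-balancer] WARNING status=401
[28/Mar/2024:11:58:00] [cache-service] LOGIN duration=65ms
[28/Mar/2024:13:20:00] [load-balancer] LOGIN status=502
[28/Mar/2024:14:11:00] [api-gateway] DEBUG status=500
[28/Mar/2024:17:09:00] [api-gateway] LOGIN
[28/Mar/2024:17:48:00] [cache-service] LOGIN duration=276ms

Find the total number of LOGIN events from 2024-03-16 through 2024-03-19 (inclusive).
8

To filter by date range:

1. Date range: 2024-03-16 through 2024-03-19, both dates inclusive
2. Filter for LOGIN events whose date falls in this range
3. Count matching events: 8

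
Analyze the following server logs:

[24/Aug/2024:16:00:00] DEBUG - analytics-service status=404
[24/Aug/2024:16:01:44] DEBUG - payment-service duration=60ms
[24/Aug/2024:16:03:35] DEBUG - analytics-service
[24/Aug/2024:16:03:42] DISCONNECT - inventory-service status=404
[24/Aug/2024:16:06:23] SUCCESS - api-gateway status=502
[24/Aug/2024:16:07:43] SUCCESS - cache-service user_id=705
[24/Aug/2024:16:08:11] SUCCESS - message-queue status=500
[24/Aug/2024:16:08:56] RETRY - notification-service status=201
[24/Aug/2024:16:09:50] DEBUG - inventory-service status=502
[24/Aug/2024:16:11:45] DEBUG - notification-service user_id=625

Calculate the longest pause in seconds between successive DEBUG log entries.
375

To find the longest gap:

1. Extract all DEBUG events in chronological order
2. Calculate time differences between consecutive events
3. Find the maximum difference
4. Longest gap: 375 seconds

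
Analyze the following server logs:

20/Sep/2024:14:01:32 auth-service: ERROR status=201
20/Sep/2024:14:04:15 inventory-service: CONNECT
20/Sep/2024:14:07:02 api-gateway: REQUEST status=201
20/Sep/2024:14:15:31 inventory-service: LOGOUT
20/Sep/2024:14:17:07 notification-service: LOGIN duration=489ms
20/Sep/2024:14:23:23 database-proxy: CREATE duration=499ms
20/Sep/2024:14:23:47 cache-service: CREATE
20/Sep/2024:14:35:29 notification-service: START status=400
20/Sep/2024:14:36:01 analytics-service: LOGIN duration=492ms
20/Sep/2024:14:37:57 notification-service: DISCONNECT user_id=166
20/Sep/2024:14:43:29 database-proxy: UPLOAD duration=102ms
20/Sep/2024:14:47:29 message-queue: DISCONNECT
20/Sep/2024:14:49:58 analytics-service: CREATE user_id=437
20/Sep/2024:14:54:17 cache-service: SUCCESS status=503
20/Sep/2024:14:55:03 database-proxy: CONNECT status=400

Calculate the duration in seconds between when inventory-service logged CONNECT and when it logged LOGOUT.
676

To find the time between events:

1. Locate the first CONNECT event for inventory-service: 20/Sep/2024:14:04:15
2. Locate the first LOGOUT event for inventory-service: 20/Sep/2024:14:15:31
3. Calculate the difference: 20/Sep/2024:14:15:31 - 20/Sep/2024:14:04:15 = 676 seconds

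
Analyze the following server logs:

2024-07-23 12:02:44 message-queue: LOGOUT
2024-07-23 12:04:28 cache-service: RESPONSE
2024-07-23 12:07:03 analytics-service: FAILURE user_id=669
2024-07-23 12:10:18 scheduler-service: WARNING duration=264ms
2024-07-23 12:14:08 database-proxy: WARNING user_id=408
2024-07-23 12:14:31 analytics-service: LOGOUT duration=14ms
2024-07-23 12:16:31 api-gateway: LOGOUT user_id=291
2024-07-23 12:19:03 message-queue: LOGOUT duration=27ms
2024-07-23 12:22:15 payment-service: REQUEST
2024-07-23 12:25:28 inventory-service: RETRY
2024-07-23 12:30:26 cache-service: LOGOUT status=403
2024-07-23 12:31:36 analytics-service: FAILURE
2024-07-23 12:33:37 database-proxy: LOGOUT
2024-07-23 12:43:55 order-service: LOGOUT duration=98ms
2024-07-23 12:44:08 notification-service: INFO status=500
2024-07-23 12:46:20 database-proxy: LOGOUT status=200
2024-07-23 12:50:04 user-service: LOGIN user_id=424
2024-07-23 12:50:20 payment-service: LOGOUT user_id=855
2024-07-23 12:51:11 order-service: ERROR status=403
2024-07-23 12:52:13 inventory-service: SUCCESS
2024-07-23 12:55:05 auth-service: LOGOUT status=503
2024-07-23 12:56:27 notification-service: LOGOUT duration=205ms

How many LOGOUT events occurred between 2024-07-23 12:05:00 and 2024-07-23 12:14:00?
0

To count events in the time window:

1. Window boundaries: 2024-07-23 12:05:00 to 2024-07-23 12:14:00
2. Filter for LOGOUT events within this window
3. Count matching events: 0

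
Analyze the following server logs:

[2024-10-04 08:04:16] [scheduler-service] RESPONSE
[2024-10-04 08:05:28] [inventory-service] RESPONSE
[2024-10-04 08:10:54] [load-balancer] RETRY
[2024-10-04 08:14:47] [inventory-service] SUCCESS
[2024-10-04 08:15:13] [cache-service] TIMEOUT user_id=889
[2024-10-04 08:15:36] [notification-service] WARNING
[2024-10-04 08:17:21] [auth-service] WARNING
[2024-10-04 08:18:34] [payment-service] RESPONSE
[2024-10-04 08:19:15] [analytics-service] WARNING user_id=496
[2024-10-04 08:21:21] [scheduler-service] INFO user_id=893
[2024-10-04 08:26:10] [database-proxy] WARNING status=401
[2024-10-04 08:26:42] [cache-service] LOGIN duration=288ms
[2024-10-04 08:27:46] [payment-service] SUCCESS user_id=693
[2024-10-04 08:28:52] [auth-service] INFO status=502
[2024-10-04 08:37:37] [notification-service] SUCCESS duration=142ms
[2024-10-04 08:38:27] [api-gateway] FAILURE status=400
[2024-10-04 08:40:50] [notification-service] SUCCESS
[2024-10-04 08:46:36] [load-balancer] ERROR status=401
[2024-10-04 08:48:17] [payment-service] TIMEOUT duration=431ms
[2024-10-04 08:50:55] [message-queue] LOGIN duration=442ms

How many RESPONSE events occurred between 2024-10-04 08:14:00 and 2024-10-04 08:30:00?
1

To count events in the time window:

1. Window boundaries: 2024-10-04 08:14:00 to 2024-10-04 08:30:00
2. Filter for RESPONSE events within this window
3. Count matching events: 1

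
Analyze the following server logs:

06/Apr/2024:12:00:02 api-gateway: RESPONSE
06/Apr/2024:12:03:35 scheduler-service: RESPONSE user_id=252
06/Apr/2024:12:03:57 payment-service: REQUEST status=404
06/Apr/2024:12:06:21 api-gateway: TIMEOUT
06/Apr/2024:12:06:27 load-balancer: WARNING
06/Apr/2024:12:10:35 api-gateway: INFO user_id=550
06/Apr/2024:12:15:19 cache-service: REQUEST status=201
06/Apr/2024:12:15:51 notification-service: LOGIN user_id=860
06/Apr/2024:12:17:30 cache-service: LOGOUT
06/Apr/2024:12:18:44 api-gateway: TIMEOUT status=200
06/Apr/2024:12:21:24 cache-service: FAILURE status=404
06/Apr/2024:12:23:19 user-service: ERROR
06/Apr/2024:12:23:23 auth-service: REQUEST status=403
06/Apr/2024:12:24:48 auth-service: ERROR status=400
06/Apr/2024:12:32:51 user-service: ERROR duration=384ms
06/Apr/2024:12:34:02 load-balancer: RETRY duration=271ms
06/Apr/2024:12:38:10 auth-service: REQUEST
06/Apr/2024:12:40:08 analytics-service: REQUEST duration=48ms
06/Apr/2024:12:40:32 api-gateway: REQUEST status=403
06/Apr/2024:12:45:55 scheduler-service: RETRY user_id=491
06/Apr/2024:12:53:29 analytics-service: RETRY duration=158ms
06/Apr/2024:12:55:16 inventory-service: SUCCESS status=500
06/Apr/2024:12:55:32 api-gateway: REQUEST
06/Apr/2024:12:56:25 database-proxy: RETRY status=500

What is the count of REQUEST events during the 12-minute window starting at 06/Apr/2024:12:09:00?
1

To count events in the time window:

1. Window boundaries: 06/Apr/2024:12:09:00 to 06/Apr/2024:12:21:00
2. Filter for REQUEST events within this window
3. Count matching events: 1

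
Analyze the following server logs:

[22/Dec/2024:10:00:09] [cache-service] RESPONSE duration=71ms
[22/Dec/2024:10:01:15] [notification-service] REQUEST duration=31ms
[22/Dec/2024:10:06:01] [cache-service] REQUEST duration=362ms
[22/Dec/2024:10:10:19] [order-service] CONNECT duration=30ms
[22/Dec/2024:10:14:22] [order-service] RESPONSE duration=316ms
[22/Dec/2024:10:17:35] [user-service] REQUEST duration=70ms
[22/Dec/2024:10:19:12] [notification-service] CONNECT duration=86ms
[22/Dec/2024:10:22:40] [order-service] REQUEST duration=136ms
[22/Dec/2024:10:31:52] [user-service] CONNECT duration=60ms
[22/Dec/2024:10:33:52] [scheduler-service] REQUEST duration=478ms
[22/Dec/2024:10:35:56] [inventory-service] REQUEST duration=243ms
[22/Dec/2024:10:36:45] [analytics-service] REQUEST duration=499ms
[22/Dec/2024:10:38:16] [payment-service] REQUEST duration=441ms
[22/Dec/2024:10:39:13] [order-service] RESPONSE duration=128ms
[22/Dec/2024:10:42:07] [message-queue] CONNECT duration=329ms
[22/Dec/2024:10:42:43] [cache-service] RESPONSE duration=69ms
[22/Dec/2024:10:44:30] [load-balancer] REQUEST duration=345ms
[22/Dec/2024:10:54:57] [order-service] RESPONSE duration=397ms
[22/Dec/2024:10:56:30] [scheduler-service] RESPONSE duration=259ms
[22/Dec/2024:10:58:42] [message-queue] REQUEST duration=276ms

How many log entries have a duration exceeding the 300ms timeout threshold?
8

To count timeouts:

1. Threshold: 300ms
2. Extract duration from each log entry
3. Count entries where duration > 300
4. Timeout count: 8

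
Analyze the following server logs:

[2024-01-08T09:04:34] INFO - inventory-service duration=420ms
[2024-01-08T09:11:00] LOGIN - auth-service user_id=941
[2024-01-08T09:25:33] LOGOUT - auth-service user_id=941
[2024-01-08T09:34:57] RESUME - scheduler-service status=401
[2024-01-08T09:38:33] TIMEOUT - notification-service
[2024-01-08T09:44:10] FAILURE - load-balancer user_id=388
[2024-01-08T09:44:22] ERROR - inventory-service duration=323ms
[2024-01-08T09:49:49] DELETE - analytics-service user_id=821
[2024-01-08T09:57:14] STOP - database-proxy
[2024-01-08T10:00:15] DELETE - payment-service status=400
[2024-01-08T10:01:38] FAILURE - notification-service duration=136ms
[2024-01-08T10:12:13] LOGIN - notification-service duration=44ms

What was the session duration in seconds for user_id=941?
873

To calculate session duration:

1. Find LOGIN event for user_id=941: 2024-01-08T09:11:00
2. Find LOGOUT event for user_id=941: 2024-01-08T09:25:33
3. Session duration: 2024-01-08T09:25:33 - 2024-01-08T09:11:00 = 873 seconds (14 minutes)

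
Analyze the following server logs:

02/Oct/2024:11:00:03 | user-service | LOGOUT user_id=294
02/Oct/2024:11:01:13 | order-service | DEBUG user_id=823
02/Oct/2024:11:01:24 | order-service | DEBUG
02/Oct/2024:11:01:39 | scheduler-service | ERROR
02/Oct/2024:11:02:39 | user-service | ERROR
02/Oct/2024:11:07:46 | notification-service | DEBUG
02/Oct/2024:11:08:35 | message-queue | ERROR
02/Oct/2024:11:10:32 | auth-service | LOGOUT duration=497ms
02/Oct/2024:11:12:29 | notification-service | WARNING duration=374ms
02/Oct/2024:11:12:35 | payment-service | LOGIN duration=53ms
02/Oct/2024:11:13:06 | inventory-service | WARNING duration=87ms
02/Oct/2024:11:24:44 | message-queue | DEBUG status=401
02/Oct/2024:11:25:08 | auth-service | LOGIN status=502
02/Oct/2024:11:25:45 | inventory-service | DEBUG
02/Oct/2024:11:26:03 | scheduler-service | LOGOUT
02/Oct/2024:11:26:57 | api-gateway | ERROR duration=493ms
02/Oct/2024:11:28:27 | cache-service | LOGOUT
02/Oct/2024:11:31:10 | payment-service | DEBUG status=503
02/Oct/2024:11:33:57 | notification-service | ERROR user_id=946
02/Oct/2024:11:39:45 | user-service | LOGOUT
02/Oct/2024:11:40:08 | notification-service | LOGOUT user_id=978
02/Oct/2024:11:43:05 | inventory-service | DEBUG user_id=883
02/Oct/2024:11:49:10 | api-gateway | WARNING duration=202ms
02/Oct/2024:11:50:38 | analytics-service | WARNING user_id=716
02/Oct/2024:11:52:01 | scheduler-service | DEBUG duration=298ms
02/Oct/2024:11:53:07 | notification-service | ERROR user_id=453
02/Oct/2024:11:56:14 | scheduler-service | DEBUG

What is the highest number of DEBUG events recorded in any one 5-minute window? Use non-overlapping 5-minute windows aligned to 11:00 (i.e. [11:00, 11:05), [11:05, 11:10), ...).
2

To find the burst window:

1. Divide the log period into non-overlapping 5-minute windows starting at 11:00
2. Count DEBUG events in each window
3. Find the window with maximum count
4. Maximum events in a window: 2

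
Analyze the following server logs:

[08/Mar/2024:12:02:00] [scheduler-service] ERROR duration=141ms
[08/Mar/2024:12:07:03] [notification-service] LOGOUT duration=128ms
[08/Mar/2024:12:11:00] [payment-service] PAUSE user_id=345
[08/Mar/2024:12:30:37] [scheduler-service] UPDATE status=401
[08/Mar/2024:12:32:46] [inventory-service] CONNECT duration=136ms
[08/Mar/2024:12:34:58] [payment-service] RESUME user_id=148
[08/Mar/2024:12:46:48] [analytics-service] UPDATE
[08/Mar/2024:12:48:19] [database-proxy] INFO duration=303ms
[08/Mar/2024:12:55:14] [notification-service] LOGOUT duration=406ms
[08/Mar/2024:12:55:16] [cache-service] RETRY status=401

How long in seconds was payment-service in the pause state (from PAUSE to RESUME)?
1438

To calculate state duration:

1. Find PAUSE event for payment-service: 08/Mar/2024:12:11:00
2. Find RESUME event for payment-service: 08/Mar/2024:12:34:58
3. Calculate duration: 08/Mar/2024:12:34:58 - 08/Mar/2024:12:11:00 = 1438 seconds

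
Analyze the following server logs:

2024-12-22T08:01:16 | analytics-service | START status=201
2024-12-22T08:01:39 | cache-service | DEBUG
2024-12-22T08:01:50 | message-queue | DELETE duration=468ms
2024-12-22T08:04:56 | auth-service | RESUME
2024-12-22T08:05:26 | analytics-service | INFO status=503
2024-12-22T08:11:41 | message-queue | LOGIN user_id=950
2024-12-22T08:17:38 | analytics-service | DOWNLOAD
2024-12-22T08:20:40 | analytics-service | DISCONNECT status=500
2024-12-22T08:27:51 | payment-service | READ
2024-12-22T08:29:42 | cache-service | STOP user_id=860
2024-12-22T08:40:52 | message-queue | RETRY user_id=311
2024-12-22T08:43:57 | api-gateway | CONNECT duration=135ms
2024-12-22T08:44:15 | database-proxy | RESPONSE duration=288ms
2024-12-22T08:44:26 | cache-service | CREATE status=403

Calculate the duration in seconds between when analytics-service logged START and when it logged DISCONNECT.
1164

To find the time between events:

1. Locate the first START event for analytics-service: 2024-12-22T08:01:16
2. Locate the first DISCONNECT event for analytics-service: 2024-12-22T08:20:40
3. Calculate the difference: 2024-12-22T08:20:40 - 2024-12-22T08:01:16 = 1164 seconds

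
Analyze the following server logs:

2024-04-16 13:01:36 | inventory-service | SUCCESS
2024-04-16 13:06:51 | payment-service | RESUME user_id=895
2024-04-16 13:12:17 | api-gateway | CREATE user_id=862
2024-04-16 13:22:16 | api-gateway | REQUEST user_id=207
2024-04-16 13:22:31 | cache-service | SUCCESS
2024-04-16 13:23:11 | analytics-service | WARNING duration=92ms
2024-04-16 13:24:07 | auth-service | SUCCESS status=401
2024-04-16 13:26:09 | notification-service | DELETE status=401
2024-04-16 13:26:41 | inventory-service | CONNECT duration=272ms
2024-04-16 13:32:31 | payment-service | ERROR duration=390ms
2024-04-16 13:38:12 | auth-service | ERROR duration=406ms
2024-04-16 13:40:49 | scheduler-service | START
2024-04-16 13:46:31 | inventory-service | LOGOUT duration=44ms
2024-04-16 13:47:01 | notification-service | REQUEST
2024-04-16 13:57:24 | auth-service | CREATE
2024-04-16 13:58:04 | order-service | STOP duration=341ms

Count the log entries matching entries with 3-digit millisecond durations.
4

To find matching entries:

1. Pattern to match: entries with 3-digit millisecond durations
2. Scan each log entry for the pattern
3. Count matches: 4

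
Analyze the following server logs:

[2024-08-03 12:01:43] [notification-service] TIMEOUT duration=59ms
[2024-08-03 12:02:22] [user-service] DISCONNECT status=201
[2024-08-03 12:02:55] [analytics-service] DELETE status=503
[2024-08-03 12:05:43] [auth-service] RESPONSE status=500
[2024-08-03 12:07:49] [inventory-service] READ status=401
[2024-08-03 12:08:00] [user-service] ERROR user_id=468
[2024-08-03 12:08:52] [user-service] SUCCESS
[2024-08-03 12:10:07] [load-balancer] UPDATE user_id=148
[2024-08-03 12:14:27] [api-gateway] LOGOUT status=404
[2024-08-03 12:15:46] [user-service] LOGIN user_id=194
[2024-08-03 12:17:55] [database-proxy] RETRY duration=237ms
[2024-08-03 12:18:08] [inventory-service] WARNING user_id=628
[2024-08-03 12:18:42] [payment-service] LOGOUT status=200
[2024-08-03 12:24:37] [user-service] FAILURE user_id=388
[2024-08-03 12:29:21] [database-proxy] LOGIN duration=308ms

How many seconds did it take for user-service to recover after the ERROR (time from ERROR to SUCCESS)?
52

To calculate recovery time:

1. Find ERROR event for user-service: 2024-08-03 12:08:00
2. Find next SUCCESS event for user-service: 2024-08-03 12:08:52
3. Recovery time: 2024-08-03 12:08:52 - 2024-08-03 12:08:00 = 52 seconds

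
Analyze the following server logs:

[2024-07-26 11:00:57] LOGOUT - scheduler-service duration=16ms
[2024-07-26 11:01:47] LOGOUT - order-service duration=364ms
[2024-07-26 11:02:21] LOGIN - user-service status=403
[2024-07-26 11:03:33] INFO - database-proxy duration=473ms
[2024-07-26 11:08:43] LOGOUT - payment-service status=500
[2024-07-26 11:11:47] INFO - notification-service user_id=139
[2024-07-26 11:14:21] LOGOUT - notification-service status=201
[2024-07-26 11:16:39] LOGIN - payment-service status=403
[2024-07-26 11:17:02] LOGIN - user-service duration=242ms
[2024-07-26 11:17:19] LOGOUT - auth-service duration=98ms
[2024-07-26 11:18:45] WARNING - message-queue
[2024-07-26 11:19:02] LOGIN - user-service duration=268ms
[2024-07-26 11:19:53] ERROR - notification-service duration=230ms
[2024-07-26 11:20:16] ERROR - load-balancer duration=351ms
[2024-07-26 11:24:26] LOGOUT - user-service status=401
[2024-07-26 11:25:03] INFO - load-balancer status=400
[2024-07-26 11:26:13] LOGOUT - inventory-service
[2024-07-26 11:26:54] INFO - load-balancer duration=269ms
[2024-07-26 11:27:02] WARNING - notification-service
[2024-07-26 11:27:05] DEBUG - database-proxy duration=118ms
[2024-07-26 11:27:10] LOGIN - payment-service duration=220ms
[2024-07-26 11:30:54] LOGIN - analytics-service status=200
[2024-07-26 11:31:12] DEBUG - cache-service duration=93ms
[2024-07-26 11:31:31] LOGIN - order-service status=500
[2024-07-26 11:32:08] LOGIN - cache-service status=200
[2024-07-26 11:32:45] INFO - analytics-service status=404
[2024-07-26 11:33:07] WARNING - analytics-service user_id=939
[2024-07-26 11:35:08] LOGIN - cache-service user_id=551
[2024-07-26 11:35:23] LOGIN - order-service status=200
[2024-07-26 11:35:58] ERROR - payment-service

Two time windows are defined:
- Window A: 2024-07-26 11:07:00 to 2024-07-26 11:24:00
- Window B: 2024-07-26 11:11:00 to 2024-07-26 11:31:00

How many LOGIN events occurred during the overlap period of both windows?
3

To find overlap events:

1. Window A: 2024-07-26 11:07:00 to 2024-07-26 11:24:00
2. Window B: 2024-07-26 11:11:00 to 2024-07-26 11:31:00
3. Overlap period: 2024-07-26 11:11:00 to 2024-07-26 11:24:00
4. Count LOGIN events in overlap: 3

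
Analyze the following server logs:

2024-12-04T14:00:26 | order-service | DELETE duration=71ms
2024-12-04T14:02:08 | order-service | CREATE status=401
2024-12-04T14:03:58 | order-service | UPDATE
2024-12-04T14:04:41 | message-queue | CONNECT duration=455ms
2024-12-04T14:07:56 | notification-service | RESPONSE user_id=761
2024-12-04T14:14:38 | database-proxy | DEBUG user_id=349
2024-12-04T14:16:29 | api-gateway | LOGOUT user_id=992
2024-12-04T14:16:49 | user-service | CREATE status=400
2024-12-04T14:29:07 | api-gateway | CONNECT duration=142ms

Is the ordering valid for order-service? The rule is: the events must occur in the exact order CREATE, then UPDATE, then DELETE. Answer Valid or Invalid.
Invalid

To validate ordering:

1. Required order: CREATE → UPDATE → DELETE
2. Rule: the events must occur in the exact order CREATE, then UPDATE, then DELETE
3. Check actual order of events for order-service
4. Result: Invalid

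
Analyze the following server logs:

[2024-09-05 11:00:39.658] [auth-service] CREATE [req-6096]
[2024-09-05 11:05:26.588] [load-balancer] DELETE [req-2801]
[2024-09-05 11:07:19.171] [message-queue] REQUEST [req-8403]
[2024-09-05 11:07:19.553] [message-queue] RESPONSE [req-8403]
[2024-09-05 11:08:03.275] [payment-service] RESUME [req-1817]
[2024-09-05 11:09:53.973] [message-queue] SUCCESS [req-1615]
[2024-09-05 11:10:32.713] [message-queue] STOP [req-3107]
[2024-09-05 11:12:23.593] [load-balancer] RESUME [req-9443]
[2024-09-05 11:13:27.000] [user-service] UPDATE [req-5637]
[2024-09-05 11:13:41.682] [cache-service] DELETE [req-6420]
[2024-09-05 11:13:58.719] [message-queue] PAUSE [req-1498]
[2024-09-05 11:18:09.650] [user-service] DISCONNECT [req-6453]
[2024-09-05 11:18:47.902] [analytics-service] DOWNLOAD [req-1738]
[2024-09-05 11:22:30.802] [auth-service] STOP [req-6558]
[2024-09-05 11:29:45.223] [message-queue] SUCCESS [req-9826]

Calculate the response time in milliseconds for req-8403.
382

To calculate latency:

1. Find REQUEST with id req-8403: 2024-09-05 11:07:19.171
2. Find RESPONSE with id req-8403: 2024-09-05 11:07:19.553
3. Latency: 2024-09-05 11:07:19.553 - 2024-09-05 11:07:19.171 = 382ms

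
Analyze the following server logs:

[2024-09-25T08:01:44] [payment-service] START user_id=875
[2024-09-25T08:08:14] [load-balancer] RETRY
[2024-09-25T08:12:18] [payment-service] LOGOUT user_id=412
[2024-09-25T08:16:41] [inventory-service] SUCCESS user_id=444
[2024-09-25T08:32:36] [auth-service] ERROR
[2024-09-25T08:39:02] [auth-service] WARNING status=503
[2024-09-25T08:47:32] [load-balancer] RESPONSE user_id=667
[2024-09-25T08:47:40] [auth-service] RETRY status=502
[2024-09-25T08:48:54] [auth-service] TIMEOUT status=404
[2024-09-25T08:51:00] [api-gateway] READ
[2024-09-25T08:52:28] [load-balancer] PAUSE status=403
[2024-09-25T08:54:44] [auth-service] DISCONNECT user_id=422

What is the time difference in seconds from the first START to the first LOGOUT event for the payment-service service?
634

To find the time between events:

1. Locate the first START event for payment-service: 2024-09-25T08:01:44
2. Locate the first LOGOUT event for payment-service: 2024-09-25T08:12:18
3. Calculate the difference: 2024-09-25T08:12:18 - 2024-09-25T08:01:44 = 634 seconds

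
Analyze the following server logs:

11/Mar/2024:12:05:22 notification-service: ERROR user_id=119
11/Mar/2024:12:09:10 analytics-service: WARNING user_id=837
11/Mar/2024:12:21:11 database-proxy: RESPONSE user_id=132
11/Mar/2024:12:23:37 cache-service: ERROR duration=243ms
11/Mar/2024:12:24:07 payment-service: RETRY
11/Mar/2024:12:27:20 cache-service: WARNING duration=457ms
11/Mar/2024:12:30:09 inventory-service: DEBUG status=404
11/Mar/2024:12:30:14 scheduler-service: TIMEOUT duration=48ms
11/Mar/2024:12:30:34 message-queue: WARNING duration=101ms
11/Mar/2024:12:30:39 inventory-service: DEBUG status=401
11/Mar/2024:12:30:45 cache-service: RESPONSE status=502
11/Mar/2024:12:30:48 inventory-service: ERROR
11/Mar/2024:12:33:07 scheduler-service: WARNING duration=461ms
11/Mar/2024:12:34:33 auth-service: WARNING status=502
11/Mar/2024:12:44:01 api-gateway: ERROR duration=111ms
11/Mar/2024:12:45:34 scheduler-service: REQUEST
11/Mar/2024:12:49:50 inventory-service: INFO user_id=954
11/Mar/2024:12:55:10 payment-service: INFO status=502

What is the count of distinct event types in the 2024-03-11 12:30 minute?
5

To count unique event types:

1. Filter events in the minute starting at 2024-03-11 12:30
2. Extract event types from matching entries
3. Count unique types: 5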